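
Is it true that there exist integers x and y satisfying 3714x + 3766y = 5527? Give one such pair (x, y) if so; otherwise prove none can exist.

There are no such integers.

gcd(3714, 3766) = 2, so every integer of the form 3714x + 3766y is a multiple of 2.
But 5527 is not a multiple of 2 (it leaves remainder 1).
So the equation is unsolvable over ℤ.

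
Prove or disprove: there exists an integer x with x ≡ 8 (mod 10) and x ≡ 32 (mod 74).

Here gcd(10, 74) = 2, and both 8 and 32 leave remainder 0 mod 2, so the system is consistent.
Write x = 8 + 10t. Then 10t ≡ 32 − 8 ≡ 24 (mod 74); dividing through by 2 gives 5t ≡ 12 (mod 37).
To invert 5 modulo 37: 37 = 7·5 + 2, 5 = 2·2 + 1, 2 = 2·1 + 0, and unwinding, 1 = 5 − 2·2 = 5 − 2·(37 − 7·5) = −2·37 + 15·5. Thus 5⁻¹ ≡ 15 (mod 37).
Multiplying by 15: t ≡ 15·12 = 180 ≡ 32 (mod 37).
Then x = 8 + 10·32 = 328.
Verify: 328 = 32·10 + 8 and 328 = 4·74 + 32. ✓

x = 328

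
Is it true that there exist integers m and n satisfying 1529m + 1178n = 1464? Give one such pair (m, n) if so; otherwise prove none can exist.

1529 and 1178 are coprime, so 1529m + 1178n ranges over all of ℤ.
Euclidean algorithm: 1529 = 1·1178 + 351, 1178 = 3·351 + 125, 351 = 2·125 + 101, 125 = 1·101 + 24, 101 = 4·24 + 5, 24 = 4·5 + 4, 5 = 1·4 + 1, 4 = 4·1 + 0.
Unwinding: 1 = 5 − 1·4 = 5 − (24 − 4·5) = −24 + 5·5 = −24 + 5·(101 − 4·24) = 5·101 − 21·24 = 5·101 − 21·(125 − 1·101) = −21·125 + 26·101 = −21·125 + 26·(351 − 2·125) = 26·351 − 73·125 = 26·351 − 73·(1178 − 3·351) = −73·1178 + 245·351 = −73·1178 + 245·(1529 − 1·1178) = 245·1529 − 318·1178, i.e. 1529·245 + 1178·(-318) = 1.
Multiplying through by 1464: m = 245·1464 = 358680, n = (-318)·1464 = -465552 is a solution.
The general solution is m = 358680 + 1178k, n = -465552 − 1529k; taking k = -304 gives the smaller pair m = 568, n = -736.
Check: 1529·568 + 1178·(-736) = 868472 − 867008 = 1464. ✓

m = 568, n = -736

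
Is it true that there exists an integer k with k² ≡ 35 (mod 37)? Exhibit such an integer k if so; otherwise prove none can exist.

No such integer exists.

37 is prime, so by Euler's criterion 35 is a square mod 37 iff 35^((37−1)/2) = 35^18 ≡ 1 (mod 37).
Squaring successively (mod 37): 35^2 = 1225 ≡ 4; 35^4 ≡ 4² = 16 ≡ 16; 35^8 ≡ 16² = 256 ≡ 34; 35^16 ≡ 34² = 1156 ≡ 9.
Since 18 = 16 + 2, 35^18 ≡ 9 · 4; multiplying out mod 37: 9·4 = 36 ≡ 36. Thus 35^18 ≡ 36 ≡ −1 (mod 37).
By Euler's criterion 35 is a quadratic non-residue mod 37: no k satisfies k² ≡ 35 (mod 37).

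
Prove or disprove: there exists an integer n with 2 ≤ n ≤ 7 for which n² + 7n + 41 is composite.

At n = 6: 6² + 7·6 + 41 = 119 = 7·17, which is composite.

n = 6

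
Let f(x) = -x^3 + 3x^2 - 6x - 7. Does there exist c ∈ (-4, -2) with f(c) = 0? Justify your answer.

f(-4) = 129 and f(-2) = 25, both positive.
The derivative f'(x) = -3x^2 + 6x - 6 is a quadratic with discriminant 6² − 4·(-3)·(-6) = -36 < 0; it never vanishes, so it is always negative (sign of the leading coefficient).
So f is strictly decreasing; between -4 and -2 its values lie between f(-4) = 129 and f(-2) = 25, all positive. Therefore f has no root in (-4, -2).

f has no root in that interval.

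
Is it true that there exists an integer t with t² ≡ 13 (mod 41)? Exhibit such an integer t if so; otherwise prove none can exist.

No, no such integer exists.

Apply Euler's criterion with the prime 41: 13 is a quadratic residue iff 13^20 ≡ 1 (mod 41), and a non-residue iff it is ≡ −1.
Repeated squaring mod 41: 13^2 = 169 ≡ 5; 13^4 ≡ 5² = 25 ≡ 25; 13^8 ≡ 25² = 625 ≡ 10; 13^16 ≡ 10² = 100 ≡ 18.
Since 20 = 16 + 4, 13^20 ≡ 18 · 25; multiplying out mod 41: 18·25 = 450 ≡ 40. Thus 13^20 ≡ 40 ≡ −1 (mod 41).
The value −1 means 13 is a non-residue modulo 41, so t² ≡ 13 (mod 41) is impossible.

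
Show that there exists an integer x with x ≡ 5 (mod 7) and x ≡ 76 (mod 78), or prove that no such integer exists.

x = 544

Since 7 and 78 share no common factor, CRT says the pair of congruences has a solution (unique mod 546).
Any solution of the first congruence is x = 5 + 7t; substituting into the second, 7t ≡ 76 − 5 ≡ 71 (mod 78).
Note 7·67 = 469 ≡ 1 (mod 78) (as 469 − 1 = 6·78), so 7⁻¹ ≡ 67.
Therefore t ≡ 67·71 = 4757 ≡ 77 (mod 78).
With t = 77: x = 5 + 7·77 = 544.
Indeed 544 ≡ 5 (mod 7) and 544 ≡ 76 (mod 78).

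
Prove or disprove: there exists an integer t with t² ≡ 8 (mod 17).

t = 5

Take t = 5. Then 5² = 25 = 1·17 + 8, so 5² ≡ 8 (mod 17).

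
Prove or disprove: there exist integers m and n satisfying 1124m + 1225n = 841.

Since gcd(1124, 1225) = 1, every integer is an integer combination of 1124 and 1225.
Euclidean algorithm: 1225 = 1·1124 + 101, 1124 = 11·101 + 13, 101 = 7·13 + 10, 13 = 1·10 + 3, 10 = 3·3 + 1, 3 = 3·1 + 0.
Back-substituting, 1 = 10 − 3·3 = 10 − 3·(13 − 1·10) = −3·13 + 4·10 = −3·13 + 4·(101 − 7·13) = 4·101 − 31·13 = 4·101 − 31·(1124 − 11·101) = −31·1124 + 345·101 = −31·1124 + 345·(1225 − 1·1124) = 345·1225 − 376·1124; that is, 1124·(-376) + 1225·345 = 1.
Times 841: 1124·(-316216) + 1225·290145 = 841, so (-316216, 290145) solves it.
Shifting by a multiple of (1225, −1124) keeps it a solution: m = -316216 + 259·1225 = 1059, n = 290145 − 259·1124 = -971.
Indeed 1124·1059 + 1225·(-971) = 1190316 − 1189475 = 841.

m = 1059, n = -971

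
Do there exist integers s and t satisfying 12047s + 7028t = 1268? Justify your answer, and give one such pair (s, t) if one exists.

No such integers exist.

gcd(12047, 7028) = 7, so every integer of the form 12047s + 7028t is a multiple of 7.
But 1268 = 7·181 + 1, so 7 ∤ 1268.
Therefore 12047s + 7028t = 1268 has no solution in integers.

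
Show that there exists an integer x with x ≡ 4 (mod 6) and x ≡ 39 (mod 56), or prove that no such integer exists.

No such integer exists.

gcd(6, 56) = 2. If x ≡ 4 (mod 6) and x ≡ 39 (mod 56), then x ≡ 4 (mod 2) and x ≡ 39 (mod 2).
These are incompatible: 4 − 39 = -35 is not divisible by 2.
So no integer satisfies both congruences.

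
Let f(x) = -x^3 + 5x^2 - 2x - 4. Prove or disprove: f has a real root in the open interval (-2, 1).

f(-2) = 28 and f(1) = -2, which have opposite signs.
f is continuous everywhere (it is a polynomial), in particular on [-2, 1].
By the Intermediate Value Theorem f must vanish at some point of (-2, 1).

Such a root exists.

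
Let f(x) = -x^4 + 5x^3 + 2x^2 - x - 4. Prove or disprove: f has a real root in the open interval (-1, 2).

Such a root exists.

f(-1) = -7 and f(2) = 26, which have opposite signs.
f is continuous everywhere (it is a polynomial), in particular on [-1, 2].
By the Intermediate Value Theorem, f takes the value 0 somewhere in the open interval.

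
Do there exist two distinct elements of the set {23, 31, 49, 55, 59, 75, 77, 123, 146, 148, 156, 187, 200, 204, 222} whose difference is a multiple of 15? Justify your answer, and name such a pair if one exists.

No, no such pair exists.

Two integers differ by a multiple of 15 exactly when they have the same residue mod 15. The residues are 23↦8, 31↦1, 49↦4, 55↦10, 59↦14, 75↦0, 77↦2, 123↦3, 146↦11, 148↦13, 156↦6, 187↦7, 200↦5, 204↦9, 222↦12.
No residue repeats among the 15 elements, so no pair has difference ≡ 0 (mod 15).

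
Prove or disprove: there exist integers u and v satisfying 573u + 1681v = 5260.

Since gcd(573, 1681) = 1, every integer is an integer combination of 573 and 1681.
Dividing repeatedly: 1681 = 2·573 + 535, 573 = 1·535 + 38, 535 = 14·38 + 3, 38 = 12·3 + 2, 3 = 1·2 + 1, 2 = 2·1 + 0.
Back-substituting, 1 = 3 − 1·2 = 3 − (38 − 12·3) = −38 + 13·3 = −38 + 13·(535 − 14·38) = 13·535 − 183·38 = 13·535 − 183·(573 − 1·535) = −183·573 + 196·535 = −183·573 + 196·(1681 − 2·573) = 196·1681 − 575·573; that is, 573·(-575) + 1681·196 = 1.
Times 5260: 573·(-3024500) + 1681·1030960 = 5260, so (-3024500, 1030960) solves it.
The general solution is u = -3024500 + 1681k, v = 1030960 − 573k; taking k = 1800 gives the smaller pair u = 1300, v = -440.
Check: 573·1300 + 1681·(-440) = 744900 − 739640 = 5260. ✓

u = 1300, v = -440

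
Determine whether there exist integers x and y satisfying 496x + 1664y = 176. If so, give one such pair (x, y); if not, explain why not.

Since gcd(496, 1664) = 16 and 176 = 16·11, Bézout's identity guarantees a solution.
Dividing through by 16 reduces the equation to 31x + 104y = 11.
Dividing repeatedly: 104 = 3·31 + 11, 31 = 2·11 + 9, 11 = 1·9 + 2, 9 = 4·2 + 1, 2 = 2·1 + 0.
Working back up the chain: 1 = 9 − 4·2 = 9 − 4·(11 − 1·9) = −4·11 + 5·9 = −4·11 + 5·(31 − 2·11) = 5·31 − 14·11 = 5·31 − 14·(104 − 3·31) = −14·104 + 47·31. So 31·47 + 104·(-14) = 1.
Multiplying through by 11: x = 47·11 = 517, y = (-14)·11 = -154 is a solution.
The general solution is x = 517 + 104k, y = -154 − 31k; taking k = -4 gives the smaller pair x = 101, y = -30.
Indeed 496·101 + 1664·(-30) = 50096 − 49920 = 176.

x = 101, y = -30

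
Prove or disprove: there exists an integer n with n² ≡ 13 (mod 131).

Take n = 119. Then 119² = 14161 = 108·131 + 13, so 119² ≡ 13 (mod 131).

n = 119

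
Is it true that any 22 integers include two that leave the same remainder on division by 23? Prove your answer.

No; for instance {107, 108, 109, 110, 111, 112, 113, 114, 115, 116, 117, 118, 119, 120, 121, 122, 123, 124, 125, 126, 127, 128} is a counterexample.

Consider the 22 integers 107, 108, …, 128. They lie in distinct residue classes modulo 23, since 22 ≤ 23.
Hence this collection has no pair with equal remainders mod 23, disproving the claim.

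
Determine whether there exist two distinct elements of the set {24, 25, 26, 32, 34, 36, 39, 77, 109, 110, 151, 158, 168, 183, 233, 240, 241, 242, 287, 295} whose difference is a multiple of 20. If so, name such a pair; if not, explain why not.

Reduce each element modulo 20: 24↦4, 25↦5, 26↦6, 32↦12, 34↦14, 36↦16, 39↦19, 77↦17, 109↦9, 110↦10, 151↦11, 158↦18, 168↦8, 183↦3, 233↦13, 240↦0, 241↦1, 242↦2, 287↦7, 295↦15.
All 20 residues are distinct, so no two elements differ by a multiple of 20.

No such pair exists.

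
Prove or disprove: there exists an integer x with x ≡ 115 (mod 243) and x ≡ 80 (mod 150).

There is no such integer.

Both moduli are multiples of 3 = gcd(243, 150), so any solution would satisfy x ≡ 115 and x ≡ 80 modulo 3 simultaneously.
These are incompatible: 115 − 80 = 35 is not divisible by 3.
So no integer satisfies both congruences.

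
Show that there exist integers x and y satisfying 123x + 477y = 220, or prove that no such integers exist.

gcd(123, 477) = 3, so every integer of the form 123x + 477y is a multiple of 3.
However 220 leaves remainder 1 on division by 3.
Hence no integers x, y satisfy the equation.

No such integers exist.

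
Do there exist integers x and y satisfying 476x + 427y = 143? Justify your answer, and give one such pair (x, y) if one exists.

No, no such integers exist.

Both 476 and 427 are divisible by gcd(476, 427) = 7, hence so is any combination 476x + 427y.
However 143 leaves remainder 3 on division by 7.
Hence no integers x, y satisfy the equation.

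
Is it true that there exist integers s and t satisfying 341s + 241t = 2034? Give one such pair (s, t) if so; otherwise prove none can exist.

341 and 241 are coprime, so 341s + 241t ranges over all of ℤ.
Dividing repeatedly: 341 = 1·241 + 100, 241 = 2·100 + 41, 100 = 2·41 + 18, 41 = 2·18 + 5, 18 = 3·5 + 3, 5 = 1·3 + 2, 3 = 1·2 + 1, 2 = 2·1 + 0.
Back-substituting, 1 = 3 − 1·2 = 3 − (5 − 1·3) = −5 + 2·3 = −5 + 2·(18 − 3·5) = 2·18 − 7·5 = 2·18 − 7·(41 − 2·18) = −7·41 + 16·18 = −7·41 + 16·(100 − 2·41) = 16·100 − 39·41 = 16·100 − 39·(241 − 2·100) = −39·241 + 94·100 = −39·241 + 94·(341 − 1·241) = 94·341 − 133·241; that is, 341·94 + 241·(-133) = 1.
Scaling by 2034 gives the particular solution (s, t) = (191196, -270522).
Shifting by a multiple of (241, −341) keeps it a solution: s = 191196 − 793·241 = 83, t = -270522 + 793·341 = -109.
Indeed 341·83 + 241·(-109) = 28303 − 26269 = 2034.

s = 83, t = -109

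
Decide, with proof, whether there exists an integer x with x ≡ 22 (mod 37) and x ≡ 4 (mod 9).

x = 22

Since 37 and 9 share no common factor, CRT says the pair of congruences has a solution (unique mod 333).
Any solution of the first congruence is x = 22 + 37t; substituting into the second, 37t ≡ 4 − 22 ≡ 0 (mod 9).
37 ≡ 1 (mod 9), so this reads 1t ≡ 0 (mod 9). t = 0 satisfies this.
Taking t = 0 gives x = 22 + 37·0 = 22.
Verify: 22 = 0·37 + 22 and 22 = 2·9 + 4. ✓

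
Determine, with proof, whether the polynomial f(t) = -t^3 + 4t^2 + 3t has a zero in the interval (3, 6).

f(3) = 18 and f(6) = -54, which have opposite signs.
f is continuous everywhere (it is a polynomial), in particular on [3, 6].
By the Intermediate Value Theorem, f takes the value 0 somewhere in the open interval.

Yes, f has a root in the interval.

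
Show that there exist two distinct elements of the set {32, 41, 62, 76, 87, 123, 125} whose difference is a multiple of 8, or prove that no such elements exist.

Reduce each element modulo 8: 32↦0, 41↦1, 62↦6, 76↦4, 87↦7, 123↦3, 125↦5.
These 7 residues are pairwise different, hence no difference of two elements is divisible by 8.

No such pair exists.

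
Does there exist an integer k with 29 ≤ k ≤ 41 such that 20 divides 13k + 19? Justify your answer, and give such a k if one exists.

k = 37

Try k = 37: 13·37 + 19 = 500 = 25·20, which is divisible by 20.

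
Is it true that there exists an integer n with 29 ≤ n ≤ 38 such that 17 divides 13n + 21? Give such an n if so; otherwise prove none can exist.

n = 35

n = 35 works, since 13·35 + 21 = 476 = 28·17.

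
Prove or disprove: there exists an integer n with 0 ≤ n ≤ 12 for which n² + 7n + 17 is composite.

At n = 9: 9² + 7·9 + 17 = 161 = 7·23, which is composite.

n = 9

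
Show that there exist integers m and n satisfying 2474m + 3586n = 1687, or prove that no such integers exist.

Both 2474 and 3586 are divisible by gcd(2474, 3586) = 2, hence so is any combination 2474m + 3586n.
But 1687 = 2·843 + 1, so 2 ∤ 1687.
Hence no integers m, n satisfy the equation.

There are no such integers.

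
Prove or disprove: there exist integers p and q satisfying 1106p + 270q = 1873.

Both 1106 and 270 are divisible by gcd(1106, 270) = 2, hence so is any combination 1106p + 270q.
But 1873 = 2·936 + 1, so 2 ∤ 1873.
So the equation is unsolvable over ℤ.

There are no such integers.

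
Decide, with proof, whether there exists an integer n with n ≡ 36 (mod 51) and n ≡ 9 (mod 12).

The moduli are not coprime: gcd(51, 12) = 3. Compatibility requires 3 ∣ (9 − 36) = -27, which holds, so solutions exist.
Step through n = 36, 36 + 51, 36 + 2·51, …: the values 36, 87, 138, 189 reduce mod 12 to 0, 3, 6, 9. The value 189 hits 9.
Verify: 189 = 3·51 + 36 and 189 = 15·12 + 9. ✓

n = 189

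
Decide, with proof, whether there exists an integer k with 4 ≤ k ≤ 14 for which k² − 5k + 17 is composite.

k = 14

At k = 14: 14² − 5·14 + 17 = 143 = 11·13, which is composite.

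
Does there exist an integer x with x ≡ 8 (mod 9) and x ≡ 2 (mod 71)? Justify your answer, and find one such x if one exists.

gcd(9, 71) = 1, so the Chinese Remainder Theorem guarantees exactly one residue class mod 639 satisfying both.
Write x = 8 + 9t and require 8 + 9t ≡ 2 (mod 71), i.e. 9t ≡ 65 (mod 71).
Note 9·8 = 72 ≡ 1 (mod 71) (as 72 − 1 = 1·71), so 9⁻¹ ≡ 8.
Multiplying by 8: t ≡ 8·65 = 520 ≡ 23 (mod 71).
With t = 23: x = 8 + 9·23 = 215.
Check: 215 mod 9 = 8, 215 mod 71 = 2. ✓

x = 215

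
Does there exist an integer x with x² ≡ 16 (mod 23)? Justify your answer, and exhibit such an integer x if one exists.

x = 4

Take x = 4. Then 4² = 16, and since 0 ≤ 16 < 23 this is already reduced: 4² ≡ 16 (mod 23).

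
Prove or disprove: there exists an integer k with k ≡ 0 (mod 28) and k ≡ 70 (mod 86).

k = 672

gcd(28, 86) = 2. A simultaneous solution exists iff 0 ≡ 70 (mod 2); here 0 mod 2 = 0 = 70 mod 2, so it does.
Put k = 0 + 28t, so we need 28t ≡ 70 (mod 86), equivalently (divide by 2) 14t ≡ 35 (mod 43).
Invert 14 mod 43 by the Euclidean algorithm: 43 = 3·14 + 1, 14 = 14·1 + 0; back-substituting, 1 = 43 − 3·14. Hence 14·(-3) ≡ 1, so 14⁻¹ ≡ -3 ≡ 40 (mod 43).
Therefore t ≡ 40·35 = 1400 ≡ 24 (mod 43).
Then k = 0 + 28·24 = 672.
Verify: 672 = 24·28 + 0 and 672 = 7·86 + 70. ✓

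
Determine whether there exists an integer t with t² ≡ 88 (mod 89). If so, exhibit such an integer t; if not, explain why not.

t = 34 works: 34² = 1156, and 1156 − 88 = 1068 = 12·89.

t = 34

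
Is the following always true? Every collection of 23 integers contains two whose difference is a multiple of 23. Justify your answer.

Try 23 consecutive integers, 6, 7, …, 28. Their remainders mod 23 are 6, 7, 8, 9, 10, 11, 12, 13, 14, 15, 16, 17, 18, 19, 20, 21, 22, 0, 1, 2, 3, 4, 5 — pairwise different, as any 23 ≤ 23 consecutive integers have distinct residues.
No two share a residue, so no pair has difference divisible by 23; the claim fails for this set.

No; for instance {6, 7, 8, 9, 10, 11, 12, 13, 14, 15, 16, 17, 18, 19, 20, 21, 22, 23, 24, 25, 26, 27, 28} is a counterexample.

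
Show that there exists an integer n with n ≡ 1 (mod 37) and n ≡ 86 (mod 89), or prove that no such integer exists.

n = 1777

The moduli 37 and 89 are coprime, so by the Chinese Remainder Theorem a unique solution modulo 3293 exists.
Any solution of the first congruence is n = 1 + 37t; substituting into the second, 37t ≡ 86 − 1 ≡ 85 (mod 89).
Invert 37 mod 89 by the Euclidean algorithm: 89 = 2·37 + 15, 37 = 2·15 + 7, 15 = 2·7 + 1, 7 = 7·1 + 0; back-substituting, 1 = 15 − 2·7 = 15 − 2·(37 − 2·15) = −2·37 + 5·15 = −2·37 + 5·(89 − 2·37) = 5·89 − 12·37. Hence 37·(-12) ≡ 1, so 37⁻¹ ≡ -12 ≡ 77 (mod 89).
Multiplying by 77: t ≡ 77·85 = 6545 ≡ 48 (mod 89).
Taking t = 48 gives n = 1 + 37·48 = 1777.
Verify: 1777 = 48·37 + 1 and 1777 = 19·89 + 86. ✓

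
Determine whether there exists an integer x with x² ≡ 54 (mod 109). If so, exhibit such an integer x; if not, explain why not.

109 is prime, so by Euler's criterion 54 is a square mod 109 iff 54^((109−1)/2) = 54^54 ≡ 1 (mod 109).
Squaring successively (mod 109): 54^2 = 2916 ≡ 82; 54^4 ≡ 82² = 6724 ≡ 75; 54^8 ≡ 75² = 5625 ≡ 66; 54^16 ≡ 66² = 4356 ≡ 105; 54^32 ≡ 105² = 11025 ≡ 16.
Since 54 = 32 + 16 + 4 + 2, 54^54 ≡ 16 · 105 · 75 · 82; multiplying out mod 109: 16·105 = 1680 ≡ 45, then 45·75 = 3375 ≡ 105, then 105·82 = 8610 ≡ 108. Thus 54^54 ≡ 108 ≡ −1 (mod 109).
The value −1 means 54 is a non-residue modulo 109, so x² ≡ 54 (mod 109) is impossible.

There is no such integer.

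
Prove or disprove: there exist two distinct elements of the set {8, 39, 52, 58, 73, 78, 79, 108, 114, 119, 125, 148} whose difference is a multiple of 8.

39 mod 8 = 7 and 79 mod 8 = 7, so 79 − 39 = 40 = 5·8.

39 and 79 are such a pair.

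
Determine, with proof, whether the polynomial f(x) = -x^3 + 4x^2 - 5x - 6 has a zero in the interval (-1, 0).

Yes, f has a root in the interval.

f(-1) = 4 and f(0) = -6, which have opposite signs.
As a polynomial, f is continuous on every closed interval.
By the Intermediate Value Theorem f must vanish at some point of (-1, 0).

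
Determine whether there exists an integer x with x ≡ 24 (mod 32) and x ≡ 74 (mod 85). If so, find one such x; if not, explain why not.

Since 32 and 85 share no common factor, CRT says the pair of congruences has a solution (unique mod 2720).
Write x = 24 + 32t and require 24 + 32t ≡ 74 (mod 85), i.e. 32t ≡ 50 (mod 85).
Note 32·8 = 256 ≡ 1 (mod 85) (as 256 − 1 = 3·85), so 32⁻¹ ≡ 8.
Therefore t ≡ 8·50 = 400 ≡ 60 (mod 85).
Taking t = 60 gives x = 24 + 32·60 = 1944.
Verify: 1944 = 60·32 + 24 and 1944 = 22·85 + 74. ✓

x = 1944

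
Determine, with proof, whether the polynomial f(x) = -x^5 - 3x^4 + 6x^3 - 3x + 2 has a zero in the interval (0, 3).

f(0) = 2 and f(3) = -331, which have opposite signs.
Since f is a polynomial it is continuous on [0, 3].
By the Intermediate Value Theorem, f takes the value 0 somewhere in the open interval.

Yes, f has a root in the interval.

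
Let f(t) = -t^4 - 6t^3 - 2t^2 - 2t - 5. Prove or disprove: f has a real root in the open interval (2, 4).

The endpoint values f(2) = -81 and f(4) = -685 are both negative. Claim: f(t) < 0 for every t in (2, 4).
Shift to the endpoint 2: with t = 2 + u (0 < u < 2), one computes f(2 + u) = -u^4 - 14u^3 - 62u^2 - 114u - 81.
The nonzero coefficients here are all negative, so for u > 0 every term is negative (or zero), and the constant term -81 is strictly negative.
So f is strictly negative on (2, 4); no root exists in the interval.

No.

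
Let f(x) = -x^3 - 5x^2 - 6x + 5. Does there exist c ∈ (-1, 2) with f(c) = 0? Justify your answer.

f(-1) = 7 and f(2) = -35, which have opposite signs.
Since f is a polynomial it is continuous on [-1, 2].
By the Intermediate Value Theorem, f takes the value 0 somewhere in the open interval.

Yes, such a c exists.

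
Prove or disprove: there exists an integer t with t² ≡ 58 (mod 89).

89 is prime, so by Euler's criterion 58 is a square mod 89 iff 58^((89−1)/2) = 58^44 ≡ 1 (mod 89).
Repeated squaring mod 89: 58^2 = 3364 ≡ 71; 58^4 ≡ 71² = 5041 ≡ 57; 58^8 ≡ 57² = 3249 ≡ 45; 58^16 ≡ 45² = 2025 ≡ 67; 58^32 ≡ 67² = 4489 ≡ 39.
Since 44 = 32 + 8 + 4, 58^44 ≡ 39 · 45 · 57; multiplying out mod 89: 39·45 = 1755 ≡ 64, then 64·57 = 3648 ≡ 88. Thus 58^44 ≡ 88 ≡ −1 (mod 89).
The value −1 means 58 is a non-residue modulo 89, so t² ≡ 58 (mod 89) is impossible.

There is no such integer.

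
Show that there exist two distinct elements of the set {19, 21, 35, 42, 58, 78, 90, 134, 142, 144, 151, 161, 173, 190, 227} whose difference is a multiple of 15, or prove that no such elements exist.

No such pair exists.

Residues mod 15: 19↦4, 21↦6, 35↦5, 42↦12, 58↦13, 78↦3, 90↦0, 134↦14, 142↦7, 144↦9, 151↦1, 161↦11, 173↦8, 190↦10, 227↦2.
These 15 residues are pairwise different, hence no difference of two elements is divisible by 15.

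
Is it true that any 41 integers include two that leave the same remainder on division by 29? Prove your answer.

True.

Partition the integers by their residue mod 29; there are 29 classes.
With 41 integers and only 29 classes, the pigeonhole principle forces two of them, say a and b, into the same class.
So a and b have equal remainders mod 29, which is exactly what was to be shown.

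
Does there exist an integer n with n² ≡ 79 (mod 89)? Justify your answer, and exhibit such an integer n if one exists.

n = 48 works: 48² = 2304, and 2304 − 79 = 2225 = 25·89.

n = 48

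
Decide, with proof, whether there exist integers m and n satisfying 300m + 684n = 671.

gcd(300, 684) = 12, so every integer of the form 300m + 684n is a multiple of 12.
But 671 = 12·55 + 11, so 12 ∤ 671.
Therefore 300m + 684n = 671 has no solution in integers.

There are no such integers.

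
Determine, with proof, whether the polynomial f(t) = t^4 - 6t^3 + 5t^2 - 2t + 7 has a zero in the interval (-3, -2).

No such root exists.

f(-3) = 301 and f(-2) = 95, both positive, so a sign-change argument is unavailable; we show f keeps this sign on the whole interval.
Substitute t = -2 − u, where 0 < u < 1 on the interval. Expanding, f(-2 − u) = u^4 + 14u^3 + 65u^2 + 126u + 95.
The nonzero coefficients here are all positive, so for u > 0 every term is positive (or zero), and the constant term 95 is strictly positive.
So f is strictly positive on (-3, -2); no root exists in the interval.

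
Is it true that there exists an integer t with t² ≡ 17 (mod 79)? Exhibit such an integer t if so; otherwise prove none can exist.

79 is prime, so by Euler's criterion 17 is a square mod 79 iff 17^((79−1)/2) = 17^39 ≡ 1 (mod 79).
Repeated squaring mod 79: 17^2 = 289 ≡ 52; 17^4 ≡ 52² = 2704 ≡ 18; 17^8 ≡ 18² = 324 ≡ 8; 17^16 ≡ 8² = 64 ≡ 64; 17^32 ≡ 64² = 4096 ≡ 67.
Since 39 = 32 + 4 + 2 + 1, 17^39 ≡ 67 · 18 · 52 · 17; multiplying out mod 79: 67·18 = 1206 ≡ 21, then 21·52 = 1092 ≡ 65, then 65·17 = 1105 ≡ 78. Thus 17^39 ≡ 78 ≡ −1 (mod 79).
By Euler's criterion 17 is a quadratic non-residue mod 79: no t satisfies t² ≡ 17 (mod 79).

No, no such integer exists.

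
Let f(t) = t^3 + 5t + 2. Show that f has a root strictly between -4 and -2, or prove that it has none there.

f(-4) = -82 and f(-2) = -16, both negative.
f'(t) = 3t^2 + 5 has discriminant 0² − 4·3·5 = -60 < 0, so f' has no real roots and is positive for every real t.
Hence f is strictly increasing on ℝ, and in particular on [-4, -2]. A strictly monotone function with same-sign endpoint values stays negative on the whole interval, so f has no zero in (-4, -2).

No.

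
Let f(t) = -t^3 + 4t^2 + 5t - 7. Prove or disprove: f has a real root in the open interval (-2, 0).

f(-2) = 7 and f(0) = -7, which have opposite signs.
f is continuous everywhere (it is a polynomial), in particular on [-2, 0].
By the Intermediate Value Theorem, f takes the value 0 somewhere in the open interval.

Such a root exists.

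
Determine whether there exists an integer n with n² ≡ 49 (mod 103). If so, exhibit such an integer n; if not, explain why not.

Take n = 7. Then 7² = 49, and since 0 ≤ 49 < 103 this is already reduced: 7² ≡ 49 (mod 103).

n = 7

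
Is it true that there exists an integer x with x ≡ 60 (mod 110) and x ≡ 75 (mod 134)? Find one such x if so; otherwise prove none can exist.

There is no such integer.

gcd(110, 134) = 2. If x ≡ 60 (mod 110) and x ≡ 75 (mod 134), then x ≡ 60 (mod 2) and x ≡ 75 (mod 2).
But 60 mod 2 = 0 while 75 mod 2 = 1, a contradiction.
So no integer satisfies both congruences.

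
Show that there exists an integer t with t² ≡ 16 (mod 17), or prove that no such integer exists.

t = 13

Take t = 13. Then 13² = 169 = 9·17 + 16, so 13² ≡ 16 (mod 17).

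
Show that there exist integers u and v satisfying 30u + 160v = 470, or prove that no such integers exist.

Since gcd(30, 160) = 10 and 470 = 10·47, Bézout's identity guarantees a solution.
Dividing through by 10 reduces the equation to 3u + 16v = 47.
Run the Euclidean algorithm on 16 and 3: 16 = 5·3 + 1, 3 = 3·1 + 0.
Working back up the chain: 1 = 16 − 5·3. So 3·(-5) + 16·1 = 1.
Times 47: 3·(-235) + 16·47 = 47, so (-235, 47) solves it.
The general solution is u = -235 + 16k, v = 47 − 3k; taking k = 15 gives the smaller pair u = 5, v = 2.
Indeed 30·5 + 160·2 = 150 + 320 = 470.

u = 5, v = 2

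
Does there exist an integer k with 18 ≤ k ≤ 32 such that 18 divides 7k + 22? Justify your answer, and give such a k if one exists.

k = 20

Scanning upward from k = 18 gives 148, 155, none divisible by 18. Try k = 20: 7·20 + 22 = 162 = 9·18, which is divisible by 18.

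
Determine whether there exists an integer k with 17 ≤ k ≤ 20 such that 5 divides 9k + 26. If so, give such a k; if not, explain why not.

There is no such integer k in that range.

At k = 17, 9·17 + 26 = 179 ≡ 4 (mod 5), and each step in k adds 9 ≡ 4 (mod 5), giving residues 4, 3, 2, 1 for k = 17, 18, 19, 20.
The residue 0 does not occur, so no k in [17, 20] makes 9k + 26 a multiple of 5.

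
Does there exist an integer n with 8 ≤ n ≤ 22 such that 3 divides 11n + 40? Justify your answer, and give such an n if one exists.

Scanning upward from n = 8 gives 128, 139, none divisible by 3. Try n = 10: 11·10 + 40 = 150 = 50·3, which is divisible by 3.

n = 10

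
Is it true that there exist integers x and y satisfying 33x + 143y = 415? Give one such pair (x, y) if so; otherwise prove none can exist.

Any value of 33x + 143y is a multiple of gcd(33, 143) = 11.
But 415 = 11·37 + 8, so 11 ∤ 415.
Hence no integers x, y satisfy the equation.

No such integers exist.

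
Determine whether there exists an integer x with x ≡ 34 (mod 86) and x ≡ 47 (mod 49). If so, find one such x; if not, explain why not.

The moduli 86 and 49 are coprime, so by the Chinese Remainder Theorem a unique solution modulo 4214 exists.
Write x = 34 + 86t and require 34 + 86t ≡ 47 (mod 49), i.e. 86t ≡ 13 (mod 49).
86 ≡ 37 (mod 49), so this reads 37t ≡ 13 (mod 49). To invert 37 modulo 49: 49 = 1·37 + 12, 37 = 3·12 + 1, 12 = 12·1 + 0, and unwinding, 1 = 37 − 3·12 = 37 − 3·(49 − 1·37) = −3·49 + 4·37. Thus 37⁻¹ ≡ 4 (mod 49).
Therefore t ≡ 4·13 = 52 ≡ 3 (mod 49).
Taking t = 3 gives x = 34 + 86·3 = 292.
Verify: 292 = 3·86 + 34 and 292 = 5·49 + 47. ✓

x = 292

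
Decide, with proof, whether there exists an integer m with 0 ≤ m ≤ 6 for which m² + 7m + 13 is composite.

m = 4

At m = 4: 4² + 7·4 + 13 = 57 = 3·19, which is composite.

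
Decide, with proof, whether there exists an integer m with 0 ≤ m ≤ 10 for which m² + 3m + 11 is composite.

At m = 1: 1² + 3·1 + 11 = 15 = 3·5, which is composite.

m = 1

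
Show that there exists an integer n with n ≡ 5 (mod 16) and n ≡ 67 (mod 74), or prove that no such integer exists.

n = 437

gcd(16, 74) = 2. A simultaneous solution exists iff 5 ≡ 67 (mod 2); here 5 mod 2 = 1 = 67 mod 2, so it does.
Write n = 5 + 16t. Then 16t ≡ 67 − 5 ≡ 62 (mod 74); dividing through by 2 gives 8t ≡ 31 (mod 37).
Note 8·14 = 112 ≡ 1 (mod 37) (as 112 − 1 = 3·37), so 8⁻¹ ≡ 14.
Multiplying by 14: t ≡ 14·31 = 434 ≡ 27 (mod 37).
Then n = 5 + 16·27 = 437.
Indeed 437 ≡ 5 (mod 16) and 437 ≡ 67 (mod 74).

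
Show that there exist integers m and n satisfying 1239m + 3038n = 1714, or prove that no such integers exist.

No, no such integers exist.

gcd(1239, 3038) = 7, so every integer of the form 1239m + 3038n is a multiple of 7.
But 1714 is not a multiple of 7 (it leaves remainder 6).
Therefore 1239m + 3038n = 1714 has no solution in integers.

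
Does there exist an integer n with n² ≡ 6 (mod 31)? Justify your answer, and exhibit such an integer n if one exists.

No, no such integer exists.

31 is prime, so by Euler's criterion 6 is a square mod 31 iff 6^((31−1)/2) = 6^15 ≡ 1 (mod 31).
Squaring successively (mod 31): 6^2 = 36 ≡ 5; 6^4 ≡ 5² = 25 ≡ 25; 6^8 ≡ 25² = 625 ≡ 5.
Since 15 = 8 + 4 + 2 + 1, 6^15 ≡ 5 · 25 · 5 · 6; multiplying out mod 31: 5·25 = 125 ≡ 1, then 1·5 = 5 ≡ 5, then 5·6 = 30 ≡ 30. Thus 6^15 ≡ 30 ≡ −1 (mod 31).
By Euler's criterion 6 is a quadratic non-residue mod 31: no n satisfies n² ≡ 6 (mod 31).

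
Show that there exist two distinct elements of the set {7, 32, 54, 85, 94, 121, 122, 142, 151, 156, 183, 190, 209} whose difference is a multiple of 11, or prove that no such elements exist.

Yes: 7 and 183.

Reduce each element mod 11: 7↦7, 32↦10, 54↦10, 85↦8, 94↦6, 121↦0, 122↦1, 142↦10, 151↦8, 156↦2, 183↦7, 190↦3, 209↦0. The residue 7 repeats (at 7 and 183), and 183 − 7 = 176 = 16·11.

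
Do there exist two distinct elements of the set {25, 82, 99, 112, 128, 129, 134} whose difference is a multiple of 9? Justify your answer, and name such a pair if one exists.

There is no such pair.

Reduce each element modulo 9: 25↦7, 82↦1, 99↦0, 112↦4, 128↦2, 129↦3, 134↦8.
No residue repeats among the 7 elements, so no pair has difference ≡ 0 (mod 9).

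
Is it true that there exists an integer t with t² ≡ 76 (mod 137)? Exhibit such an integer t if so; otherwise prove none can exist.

t = 79

Take t = 79. Then 79² = 6241 = 45·137 + 76, so 79² ≡ 76 (mod 137).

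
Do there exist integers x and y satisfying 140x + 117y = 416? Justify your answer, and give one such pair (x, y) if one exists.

x = 13, y = -12

140 and 117 are coprime, so 140x + 117y ranges over all of ℤ.
Euclidean algorithm: 140 = 1·117 + 23, 117 = 5·23 + 2, 23 = 11·2 + 1, 2 = 2·1 + 0.
Back-substituting, 1 = 23 − 11·2 = 23 − 11·(117 − 5·23) = −11·117 + 56·23 = −11·117 + 56·(140 − 1·117) = 56·140 − 67·117; that is, 140·56 + 117·(-67) = 1.
Multiplying through by 416: x = 56·416 = 23296, y = (-67)·416 = -27872 is a solution.
Subtracting 199·117 from x and adding 199·140 to y gives the tidier solution (13, -12).
Check: 140·13 + 117·(-12) = 1820 − 1404 = 416. ✓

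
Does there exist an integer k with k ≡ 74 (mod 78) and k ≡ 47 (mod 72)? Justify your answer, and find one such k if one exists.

gcd(78, 72) = 6. If k ≡ 74 (mod 78) and k ≡ 47 (mod 72), then k ≡ 74 (mod 6) and k ≡ 47 (mod 6).
However 74 ≡ 2 and 47 ≡ 5 (mod 6), and 2 ≠ 5.
Therefore no such k exists.

No, no such integer exists.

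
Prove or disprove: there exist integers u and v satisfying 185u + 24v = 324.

185 and 24 are coprime, so 185u + 24v ranges over all of ℤ.
Euclidean algorithm: 185 = 7·24 + 17, 24 = 1·17 + 7, 17 = 2·7 + 3, 7 = 2·3 + 1, 3 = 3·1 + 0.
Back-substituting, 1 = 7 − 2·3 = 7 − 2·(17 − 2·7) = −2·17 + 5·7 = −2·17 + 5·(24 − 1·17) = 5·24 − 7·17 = 5·24 − 7·(185 − 7·24) = −7·185 + 54·24; that is, 185·(-7) + 24·54 = 1.
Times 324: 185·(-2268) + 24·17496 = 324, so (-2268, 17496) solves it.
Adding 95·24 to u and subtracting 95·185 from v gives the tidier solution (12, -79).
Check: 185·12 + 24·(-79) = 2220 − 1896 = 324. ✓

u = 12, v = -79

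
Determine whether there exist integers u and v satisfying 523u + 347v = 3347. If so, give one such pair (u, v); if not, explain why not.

u = 159, v = -230

523 and 347 are coprime, so 523u + 347v ranges over all of ℤ.
Dividing repeatedly: 523 = 1·347 + 176, 347 = 1·176 + 171, 176 = 1·171 + 5, 171 = 34·5 + 1, 5 = 5·1 + 0.
Back-substituting, 1 = 171 − 34·5 = 171 − 34·(176 − 1·171) = −34·176 + 35·171 = −34·176 + 35·(347 − 1·176) = 35·347 − 69·176 = 35·347 − 69·(523 − 1·347) = −69·523 + 104·347; that is, 523·(-69) + 347·104 = 1.
Multiplying through by 3347: u = (-69)·3347 = -230943, v = 104·3347 = 348088 is a solution.
The general solution is u = -230943 + 347k, v = 348088 − 523k; taking k = 666 gives the smaller pair u = 159, v = -230.
Check: 523·159 + 347·(-230) = 83157 − 79810 = 3347. ✓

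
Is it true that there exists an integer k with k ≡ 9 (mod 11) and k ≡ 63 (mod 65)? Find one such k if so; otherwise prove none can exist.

k = 713

The moduli 11 and 65 are coprime, so by the Chinese Remainder Theorem a unique solution modulo 715 exists.
Write k = 9 + 11t and require 9 + 11t ≡ 63 (mod 65), i.e. 11t ≡ 54 (mod 65).
Since 11·6 = 66 = 1·65 + 1, the inverse of 11 mod 65 is 6.
Therefore t ≡ 6·54 = 324 ≡ 64 (mod 65).
With t = 64: k = 9 + 11·64 = 713.
Indeed 713 ≡ 9 (mod 11) and 713 ≡ 63 (mod 65).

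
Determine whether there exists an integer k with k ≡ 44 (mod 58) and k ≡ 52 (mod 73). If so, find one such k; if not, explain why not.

k = 3118

Since 58 and 73 share no common factor, CRT says the pair of congruences has a solution (unique mod 4234).
Any solution of the first congruence is k = 44 + 58t; substituting into the second, 58t ≡ 52 − 44 ≡ 8 (mod 73).
To invert 58 modulo 73: 73 = 1·58 + 15, 58 = 3·15 + 13, 15 = 1·13 + 2, 13 = 6·2 + 1, 2 = 2·1 + 0, and unwinding, 1 = 13 − 6·2 = 13 − 6·(15 − 1·13) = −6·15 + 7·13 = −6·15 + 7·(58 − 3·15) = 7·58 − 27·15 = 7·58 − 27·(73 − 1·58) = −27·73 + 34·58. Thus 58⁻¹ ≡ 34 (mod 73).
Therefore t ≡ 34·8 = 272 ≡ 53 (mod 73).
Taking t = 53 gives k = 44 + 58·53 = 3118.
Verify: 3118 = 53·58 + 44 and 3118 = 42·73 + 52. ✓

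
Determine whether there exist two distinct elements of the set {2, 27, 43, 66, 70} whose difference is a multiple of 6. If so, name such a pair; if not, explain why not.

There is no such pair.

Two integers differ by a multiple of 6 exactly when they have the same residue mod 6. The residues are 2↦2, 27↦3, 43↦1, 66↦0, 70↦4.
All 5 residues are distinct, so no two elements differ by a multiple of 6.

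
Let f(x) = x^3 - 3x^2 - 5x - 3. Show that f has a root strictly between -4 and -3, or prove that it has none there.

f has no root in that interval.

The endpoint values f(-4) = -95 and f(-3) = -42 are both negative. Claim: f(x) < 0 for every x in (-4, -3).
Shift to the endpoint -3: with x = -3 − u (0 < u < 1), one computes f(-3 − u) = -u^3 - 12u^2 - 40u - 42.
All 4 nonzero coefficients of this polynomial in u are negative; hence for u > 0 the value is a sum of negative terms (the constant -42 among them).
So f is strictly negative on (-4, -3); no root exists in the interval.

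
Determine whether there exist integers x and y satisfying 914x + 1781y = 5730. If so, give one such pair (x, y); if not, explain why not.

914 and 1781 are coprime, so 914x + 1781y ranges over all of ℤ.
Euclidean algorithm: 1781 = 1·914 + 867, 914 = 1·867 + 47, 867 = 18·47 + 21, 47 = 2·21 + 5, 21 = 4·5 + 1, 5 = 5·1 + 0.
Unwinding: 1 = 21 − 4·5 = 21 − 4·(47 − 2·21) = −4·47 + 9·21 = −4·47 + 9·(867 − 18·47) = 9·867 − 166·47 = 9·867 − 166·(914 − 1·867) = −166·914 + 175·867 = −166·914 + 175·(1781 − 1·914) = 175·1781 − 341·914, i.e. 914·(-341) + 1781·175 = 1.
Times 5730: 914·(-1953930) + 1781·1002750 = 5730, so (-1953930, 1002750) solves it.
The general solution is x = -1953930 + 1781k, y = 1002750 − 914k; taking k = 1098 gives the smaller pair x = 1608, y = -822.
Check: 914·1608 + 1781·(-822) = 1469712 − 1463982 = 5730. ✓

x = 1608, y = -822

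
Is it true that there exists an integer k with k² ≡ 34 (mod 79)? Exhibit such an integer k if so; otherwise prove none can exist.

There is no such integer.

Apply Euler's criterion with the prime 79: 34 is a quadratic residue iff 34^39 ≡ 1 (mod 79), and a non-residue iff it is ≡ −1.
Squaring successively (mod 79): 34^2 = 1156 ≡ 50; 34^4 ≡ 50² = 2500 ≡ 51; 34^8 ≡ 51² = 2601 ≡ 73; 34^16 ≡ 73² = 5329 ≡ 36; 34^32 ≡ 36² = 1296 ≡ 32.
Since 39 = 32 + 4 + 2 + 1, 34^39 ≡ 32 · 51 · 50 · 34; multiplying out mod 79: 32·51 = 1632 ≡ 52, then 52·50 = 2600 ≡ 72, then 72·34 = 2448 ≡ 78. Thus 34^39 ≡ 78 ≡ −1 (mod 79).
By Euler's criterion 34 is a quadratic non-residue mod 79: no k satisfies k² ≡ 34 (mod 79).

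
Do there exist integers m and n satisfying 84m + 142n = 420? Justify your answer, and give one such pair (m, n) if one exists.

m = 5, n = 0

Every value of 84m + 142n is a multiple of gcd(84, 142) = 2; since 2 ∣ 420, solutions exist.
Dividing through by 2 reduces the equation to 42m + 71n = 210.
Dividing repeatedly: 71 = 1·42 + 29, 42 = 1·29 + 13, 29 = 2·13 + 3, 13 = 4·3 + 1, 3 = 3·1 + 0.
Unwinding: 1 = 13 − 4·3 = 13 − 4·(29 − 2·13) = −4·29 + 9·13 = −4·29 + 9·(42 − 1·29) = 9·42 − 13·29 = 9·42 − 13·(71 − 1·42) = −13·71 + 22·42, i.e. 42·22 + 71·(-13) = 1.
Scaling by 210 gives the particular solution (m, n) = (4620, -2730).
Shifting by a multiple of (71, −42) keeps it a solution: m = 4620 − 65·71 = 5, n = -2730 + 65·42 = 0.
Check: 84·5 + 142·0 = 420 + 0 = 420. ✓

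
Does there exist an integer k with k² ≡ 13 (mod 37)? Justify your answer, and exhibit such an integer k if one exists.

Apply Euler's criterion with the prime 37: 13 is a quadratic residue iff 13^18 ≡ 1 (mod 37), and a non-residue iff it is ≡ −1.
Squaring successively (mod 37): 13^2 = 169 ≡ 21; 13^4 ≡ 21² = 441 ≡ 34; 13^8 ≡ 34² = 1156 ≡ 9; 13^16 ≡ 9² = 81 ≡ 7.
Since 18 = 16 + 2, 13^18 ≡ 7 · 21; multiplying out mod 37: 7·21 = 147 ≡ 36. Thus 13^18 ≡ 36 ≡ −1 (mod 37).
By Euler's criterion 13 is a quadratic non-residue mod 37: no k satisfies k² ≡ 13 (mod 37).

No, no such integer exists.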